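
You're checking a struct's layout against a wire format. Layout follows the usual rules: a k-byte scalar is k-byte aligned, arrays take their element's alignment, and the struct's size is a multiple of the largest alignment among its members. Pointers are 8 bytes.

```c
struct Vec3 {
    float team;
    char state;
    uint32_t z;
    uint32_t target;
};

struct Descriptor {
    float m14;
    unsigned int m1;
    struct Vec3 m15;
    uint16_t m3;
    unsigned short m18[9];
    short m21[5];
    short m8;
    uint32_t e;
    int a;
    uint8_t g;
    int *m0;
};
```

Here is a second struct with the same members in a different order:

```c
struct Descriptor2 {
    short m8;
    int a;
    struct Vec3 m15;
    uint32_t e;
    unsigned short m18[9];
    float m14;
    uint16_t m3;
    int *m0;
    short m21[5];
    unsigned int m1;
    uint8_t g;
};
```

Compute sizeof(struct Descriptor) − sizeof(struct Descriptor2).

-8

Vec3: @0: team [4B, align 4] → 4; @4: state [1B, align 1] → 5; +3 pad (align 4); @8: z [4B, align 4] → 12; @12: target [4B, align 4] → 16; size 16, align 4
@0: m14 [4B, align 4] → 4
@4: m1 [4B, align 4] → 8
@8: m15 [16B, align 4] → 24
@24: m3 [2B, align 2] → 26
@26: m18 [18B, align 2] → 44
@44: m21 [10B, align 2] → 54
@54: m8 [2B, align 2] → 56
@56: e [4B, align 4] → 60
@60: a [4B, align 4] → 64
@64: g [1B, align 1] → 65
+7 pad (align 8)
@72: m0 [8B, align 8] → 80
size 80, align 8
— Descriptor2 —
@0: m8 [2B, align 2] → 2
+2 pad (align 4)
@4: a [4B, align 4] → 8
@8: m15 [16B, align 4] → 24
@24: e [4B, align 4] → 28
@28: m18 [18B, align 2] → 46
+2 pad (align 4)
@48: m14 [4B, align 4] → 52
@52: m3 [2B, align 2] → 54
+2 pad (align 8)
@56: m0 [8B, align 8] → 64
@64: m21 [10B, align 2] → 74
+2 pad (align 4)
@76: m1 [4B, align 4] → 80
@80: g [1B, align 1] → 81
+7 tail pad (align 8)
size 88, align 8
80 − 88 = -8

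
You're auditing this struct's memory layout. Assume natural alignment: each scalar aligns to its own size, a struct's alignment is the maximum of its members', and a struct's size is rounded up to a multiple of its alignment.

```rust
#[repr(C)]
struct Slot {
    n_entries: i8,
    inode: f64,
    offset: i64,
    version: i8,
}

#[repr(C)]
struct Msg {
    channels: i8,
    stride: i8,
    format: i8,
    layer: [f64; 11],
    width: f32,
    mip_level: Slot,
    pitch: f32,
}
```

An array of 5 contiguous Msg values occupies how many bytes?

Slot: n_entries at 0 (size 1, align 1) → ends 1; pad 7 to align 8 for inode; inode at 8 (size 8, align 8) → ends 16; offset at 16 (size 8, align 8) → ends 24; version at 24 (size 1, align 1) → ends 25; tail pad 7 to reach multiple of 8; total 32 bytes, alignment 8
channels at 0 (size 1, align 1) → ends 1
stride at 1 (size 1, align 1) → ends 2
format at 2 (size 1, align 1) → ends 3
pad 5 to align 8 for layer
layer at 8 (size 88, align 8) → ends 96
width at 96 (size 4, align 4) → ends 100
pad 4 to align 8 for mip_level
mip_level at 104 (size 32, align 8) → ends 136
pitch at 136 (size 4, align 4) → ends 140
tail pad 4 to reach multiple of 8
total 144 bytes, alignment 8
array of 5: 5 × 144 = 720

720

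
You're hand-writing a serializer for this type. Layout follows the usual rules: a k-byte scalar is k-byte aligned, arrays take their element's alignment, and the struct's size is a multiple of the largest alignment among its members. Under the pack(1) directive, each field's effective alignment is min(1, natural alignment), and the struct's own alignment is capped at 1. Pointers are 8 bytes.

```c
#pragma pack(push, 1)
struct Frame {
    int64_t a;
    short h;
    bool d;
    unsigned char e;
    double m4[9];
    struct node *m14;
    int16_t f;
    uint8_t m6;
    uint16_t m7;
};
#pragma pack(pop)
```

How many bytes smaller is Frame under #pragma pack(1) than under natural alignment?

7

natural layout:
  0..8  a  (8B, 8-aligned)
  8..10  h  (2B, 2-aligned)
  10..11  d  (1B, 1-aligned)
  11..12  e  (1B, 1-aligned)
  12..16  -- padding (4B)
  16..88  m4  (72B, 8-aligned)
  88..96  m14  (8B, 8-aligned)
  96..98  f  (2B, 2-aligned)
  98..99  m6  (1B, 1-aligned)
  99..100  -- padding (1B)
  100..102  m7  (2B, 2-aligned)
  102..104  -- tail padding (2B)
  sizeof = 104, alignof = 8
packed(1) layout:
  0..8  a  (8B, 1-aligned)
  8..10  h  (2B, 1-aligned)
  10..11  d  (1B, 1-aligned)
  11..12  e  (1B, 1-aligned)
  12..84  m4  (72B, 1-aligned)
  84..92  m14  (8B, 1-aligned)
  92..94  f  (2B, 1-aligned)
  94..95  m6  (1B, 1-aligned)
  95..97  m7  (2B, 1-aligned)
  sizeof = 97, alignof = 1
104 − 97 = 7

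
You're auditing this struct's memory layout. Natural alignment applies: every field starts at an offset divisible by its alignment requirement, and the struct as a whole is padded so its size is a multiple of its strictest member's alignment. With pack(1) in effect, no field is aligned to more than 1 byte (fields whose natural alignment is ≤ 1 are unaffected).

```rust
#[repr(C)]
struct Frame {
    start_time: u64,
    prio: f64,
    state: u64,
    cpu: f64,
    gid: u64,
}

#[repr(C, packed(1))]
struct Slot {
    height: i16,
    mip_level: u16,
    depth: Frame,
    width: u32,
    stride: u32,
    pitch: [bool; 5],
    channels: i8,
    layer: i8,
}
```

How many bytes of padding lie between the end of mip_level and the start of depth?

0

Frame: start_time at 0 (size 8, align 8) → ends 8; prio at 8 (size 8, align 8) → ends 16; state at 16 (size 8, align 8) → ends 24; cpu at 24 (size 8, align 8) → ends 32; gid at 32 (size 8, align 8) → ends 40; total 40 bytes, alignment 8
height at 0 (size 2, align 1) → ends 2
mip_level at 2 (size 2, align 1) → ends 4
depth at 4 (size 40, align 1) → ends 44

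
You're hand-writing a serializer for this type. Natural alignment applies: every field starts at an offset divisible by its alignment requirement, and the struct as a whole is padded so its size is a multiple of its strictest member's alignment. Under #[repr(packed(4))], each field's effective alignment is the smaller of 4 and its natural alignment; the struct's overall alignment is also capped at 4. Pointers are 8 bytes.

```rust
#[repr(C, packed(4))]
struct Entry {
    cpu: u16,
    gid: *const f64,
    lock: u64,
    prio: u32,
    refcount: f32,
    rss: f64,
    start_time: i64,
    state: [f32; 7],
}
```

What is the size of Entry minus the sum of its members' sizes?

0..2  cpu  (2B, 2-aligned)
2..4  -- padding (2B)
4..12  gid  (8B, 4-aligned)
12..20  lock  (8B, 4-aligned)
20..24  prio  (4B, 4-aligned)
24..28  refcount  (4B, 4-aligned)
28..36  rss  (8B, 4-aligned)
36..44  start_time  (8B, 4-aligned)
44..72  state  (28B, 4-aligned)
sizeof = 72, alignof = 4
data bytes 70, size 72 → padding 2

2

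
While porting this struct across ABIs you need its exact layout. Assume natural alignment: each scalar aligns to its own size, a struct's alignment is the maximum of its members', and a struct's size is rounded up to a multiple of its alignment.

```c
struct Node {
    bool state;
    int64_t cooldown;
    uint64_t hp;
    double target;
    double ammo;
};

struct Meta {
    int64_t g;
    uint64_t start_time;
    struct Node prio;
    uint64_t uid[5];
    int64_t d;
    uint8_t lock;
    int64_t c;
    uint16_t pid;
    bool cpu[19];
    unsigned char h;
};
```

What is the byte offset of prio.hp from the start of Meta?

32

Node: state at 0 (size 1, align 1) → ends 1; pad 7 to align 8 for cooldown; cooldown at 8 (size 8, align 8) → ends 16; hp at 16 (size 8, align 8) → ends 24; target at 24 (size 8, align 8) → ends 32; ammo at 32 (size 8, align 8) → ends 40; total 40 bytes, alignment 8
g at 0 (size 8, align 8) → ends 8
start_time at 8 (size 8, align 8) → ends 16
prio at 16 (size 40, align 8) → ends 56
within Node: hp at 16
16 + 16 = 32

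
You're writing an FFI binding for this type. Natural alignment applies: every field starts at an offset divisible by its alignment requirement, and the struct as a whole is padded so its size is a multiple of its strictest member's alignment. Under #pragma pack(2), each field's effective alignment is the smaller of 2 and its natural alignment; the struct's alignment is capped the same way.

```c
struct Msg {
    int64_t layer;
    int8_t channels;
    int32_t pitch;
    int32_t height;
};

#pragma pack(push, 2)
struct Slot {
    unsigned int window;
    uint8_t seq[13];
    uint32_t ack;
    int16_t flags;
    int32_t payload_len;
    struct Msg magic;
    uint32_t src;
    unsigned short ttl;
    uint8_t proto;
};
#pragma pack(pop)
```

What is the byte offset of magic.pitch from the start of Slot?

40

Msg: layer at 0 (size 8, align 8) → ends 8; channels at 8 (size 1, align 1) → ends 9; pad 3 to align 4 for pitch; pitch at 12 (size 4, align 4) → ends 16; height at 16 (size 4, align 4) → ends 20; tail pad 4 to reach multiple of 8; total 24 bytes, alignment 8
window at 0 (size 4, align 2) → ends 4
seq at 4 (size 13, align 1) → ends 17
pad 1 to align 2 for ack
ack at 18 (size 4, align 2) → ends 22
flags at 22 (size 2, align 2) → ends 24
payload_len at 24 (size 4, align 2) → ends 28
magic at 28 (size 24, align 2) → ends 52
within Msg: pitch at 12
28 + 12 = 40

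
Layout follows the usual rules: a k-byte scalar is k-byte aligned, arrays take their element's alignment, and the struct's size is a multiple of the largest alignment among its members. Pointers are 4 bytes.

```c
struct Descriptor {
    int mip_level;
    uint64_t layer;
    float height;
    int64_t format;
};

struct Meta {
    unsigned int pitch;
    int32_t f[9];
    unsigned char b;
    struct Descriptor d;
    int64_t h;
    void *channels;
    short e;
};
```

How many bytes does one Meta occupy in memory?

96 bytes

Descriptor: mip_level at 0 (size 4, align 4) → ends 4; pad 4 to align 8 for layer; layer at 8 (size 8, align 8) → ends 16; height at 16 (size 4, align 4) → ends 20; pad 4 to align 8 for format; format at 24 (size 8, align 8) → ends 32; total 32 bytes, alignment 8
pitch at 0 (size 4, align 4) → ends 4
f at 4 (size 36, align 4) → ends 40
b at 40 (size 1, align 1) → ends 41
pad 7 to align 8 for d
d at 48 (size 32, align 8) → ends 80
h at 80 (size 8, align 8) → ends 88
channels at 88 (size 4, align 4) → ends 92
e at 92 (size 2, align 2) → ends 94
tail pad 2 to reach multiple of 8
total 96 bytes, alignment 8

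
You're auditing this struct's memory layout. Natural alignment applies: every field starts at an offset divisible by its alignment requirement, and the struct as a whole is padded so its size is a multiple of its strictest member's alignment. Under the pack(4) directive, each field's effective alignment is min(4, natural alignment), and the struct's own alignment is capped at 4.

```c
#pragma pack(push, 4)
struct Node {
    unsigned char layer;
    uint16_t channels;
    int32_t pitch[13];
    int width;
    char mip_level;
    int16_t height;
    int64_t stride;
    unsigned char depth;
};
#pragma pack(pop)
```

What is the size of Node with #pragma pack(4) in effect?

layer at 0 (size 1, align 1) → ends 1
pad 1 to align 2 for channels
channels at 2 (size 2, align 2) → ends 4
pitch at 4 (size 52, align 4) → ends 56
width at 56 (size 4, align 4) → ends 60
mip_level at 60 (size 1, align 1) → ends 61
pad 1 to align 2 for height
height at 62 (size 2, align 2) → ends 64
stride at 64 (size 8, align 4) → ends 72
depth at 72 (size 1, align 1) → ends 73
tail pad 3 to reach multiple of 4
total 76 bytes, alignment 4

76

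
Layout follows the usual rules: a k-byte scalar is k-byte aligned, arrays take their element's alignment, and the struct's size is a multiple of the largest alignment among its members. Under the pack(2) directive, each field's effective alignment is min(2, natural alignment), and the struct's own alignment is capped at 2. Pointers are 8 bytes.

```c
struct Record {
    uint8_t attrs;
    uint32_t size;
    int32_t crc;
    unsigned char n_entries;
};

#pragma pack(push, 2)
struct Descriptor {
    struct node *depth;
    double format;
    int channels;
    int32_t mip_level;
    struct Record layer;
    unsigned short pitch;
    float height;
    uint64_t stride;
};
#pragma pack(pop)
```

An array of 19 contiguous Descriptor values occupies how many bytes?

1026

Record: attrs at 0 (size 1, align 1) → ends 1; pad 3 to align 4 for size; size at 4 (size 4, align 4) → ends 8; crc at 8 (size 4, align 4) → ends 12; n_entries at 12 (size 1, align 1) → ends 13; tail pad 3 to reach multiple of 4; total 16 bytes, alignment 4
depth at 0 (size 8, align 2) → ends 8
format at 8 (size 8, align 2) → ends 16
channels at 16 (size 4, align 2) → ends 20
mip_level at 20 (size 4, align 2) → ends 24
layer at 24 (size 16, align 2) → ends 40
pitch at 40 (size 2, align 2) → ends 42
height at 42 (size 4, align 2) → ends 46
stride at 46 (size 8, align 2) → ends 54
total 54 bytes, alignment 2
array of 19: 19 × 54 = 1026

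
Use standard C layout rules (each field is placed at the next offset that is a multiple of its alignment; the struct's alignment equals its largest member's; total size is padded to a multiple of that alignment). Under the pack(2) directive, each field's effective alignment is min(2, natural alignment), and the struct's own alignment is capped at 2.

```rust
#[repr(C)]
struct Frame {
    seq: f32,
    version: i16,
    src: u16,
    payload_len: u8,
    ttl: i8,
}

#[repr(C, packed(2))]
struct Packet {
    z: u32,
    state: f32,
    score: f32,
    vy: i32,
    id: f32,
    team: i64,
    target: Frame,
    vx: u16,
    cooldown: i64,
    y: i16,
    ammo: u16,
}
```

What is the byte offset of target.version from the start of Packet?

Frame: seq at 0 (size 4, align 4) → ends 4; version at 4 (size 2, align 2) → ends 6; src at 6 (size 2, align 2) → ends 8; payload_len at 8 (size 1, align 1) → ends 9; ttl at 9 (size 1, align 1) → ends 10; tail pad 2 to reach multiple of 4; total 12 bytes, alignment 4
z at 0 (size 4, align 2) → ends 4
state at 4 (size 4, align 2) → ends 8
score at 8 (size 4, align 2) → ends 12
vy at 12 (size 4, align 2) → ends 16
id at 16 (size 4, align 2) → ends 20
team at 20 (size 8, align 2) → ends 28
target at 28 (size 12, align 2) → ends 40
within Frame: version at 4
28 + 4 = 32

32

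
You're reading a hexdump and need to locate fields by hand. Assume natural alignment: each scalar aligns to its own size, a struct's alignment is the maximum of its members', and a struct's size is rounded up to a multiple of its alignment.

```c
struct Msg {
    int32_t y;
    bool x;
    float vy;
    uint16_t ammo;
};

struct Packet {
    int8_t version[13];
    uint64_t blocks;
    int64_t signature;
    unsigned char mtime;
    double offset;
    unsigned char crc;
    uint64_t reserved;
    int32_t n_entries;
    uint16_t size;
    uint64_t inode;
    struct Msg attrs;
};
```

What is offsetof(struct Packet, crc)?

48

Msg: 0..4  y  (4B, 4-aligned); 4..5  x  (1B, 1-aligned); 5..8  -- padding (3B); 8..12  vy  (4B, 4-aligned); 12..14  ammo  (2B, 2-aligned); 14..16  -- tail padding (2B); sizeof = 16, alignof = 4
0..13  version  (13B, 1-aligned)
13..16  -- padding (3B)
16..24  blocks  (8B, 8-aligned)
24..32  signature  (8B, 8-aligned)
32..33  mtime  (1B, 1-aligned)
33..40  -- padding (7B)
40..48  offset  (8B, 8-aligned)
48..49  crc  (1B, 1-aligned)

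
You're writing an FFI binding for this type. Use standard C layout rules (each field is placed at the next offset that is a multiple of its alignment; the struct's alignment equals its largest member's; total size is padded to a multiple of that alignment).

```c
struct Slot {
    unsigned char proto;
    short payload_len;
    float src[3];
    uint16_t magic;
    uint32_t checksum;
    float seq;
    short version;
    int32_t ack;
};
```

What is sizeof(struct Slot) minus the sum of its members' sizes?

5

proto at 0 (size 1, align 1) → ends 1
pad 1 to align 2 for payload_len
payload_len at 2 (size 2, align 2) → ends 4
src at 4 (size 12, align 4) → ends 16
magic at 16 (size 2, align 2) → ends 18
pad 2 to align 4 for checksum
checksum at 20 (size 4, align 4) → ends 24
seq at 24 (size 4, align 4) → ends 28
version at 28 (size 2, align 2) → ends 30
pad 2 to align 4 for ack
ack at 32 (size 4, align 4) → ends 36
total 36 bytes, alignment 4
data bytes 31, size 36 → padding 5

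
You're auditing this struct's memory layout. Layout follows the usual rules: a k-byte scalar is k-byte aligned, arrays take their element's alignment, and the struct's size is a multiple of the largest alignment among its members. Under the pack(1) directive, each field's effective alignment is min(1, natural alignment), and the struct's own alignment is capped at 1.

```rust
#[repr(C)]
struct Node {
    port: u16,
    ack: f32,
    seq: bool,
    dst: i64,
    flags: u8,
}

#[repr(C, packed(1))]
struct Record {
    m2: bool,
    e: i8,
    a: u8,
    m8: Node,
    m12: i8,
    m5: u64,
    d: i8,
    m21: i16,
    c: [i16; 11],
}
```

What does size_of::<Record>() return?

Node: @0: port [2B, align 2] → 2; +2 pad (align 4); @4: ack [4B, align 4] → 8; @8: seq [1B, align 1] → 9; +7 pad (align 8); @16: dst [8B, align 8] → 24; @24: flags [1B, align 1] → 25; +7 tail pad (align 8); size 32, align 8
@0: m2 [1B, align 1] → 1
@1: e [1B, align 1] → 2
@2: a [1B, align 1] → 3
@3: m8 [32B, align 1] → 35
@35: m12 [1B, align 1] → 36
@36: m5 [8B, align 1] → 44
@44: d [1B, align 1] → 45
@45: m21 [2B, align 1] → 47
@47: c [22B, align 1] → 69
size 69, align 1

69 bytes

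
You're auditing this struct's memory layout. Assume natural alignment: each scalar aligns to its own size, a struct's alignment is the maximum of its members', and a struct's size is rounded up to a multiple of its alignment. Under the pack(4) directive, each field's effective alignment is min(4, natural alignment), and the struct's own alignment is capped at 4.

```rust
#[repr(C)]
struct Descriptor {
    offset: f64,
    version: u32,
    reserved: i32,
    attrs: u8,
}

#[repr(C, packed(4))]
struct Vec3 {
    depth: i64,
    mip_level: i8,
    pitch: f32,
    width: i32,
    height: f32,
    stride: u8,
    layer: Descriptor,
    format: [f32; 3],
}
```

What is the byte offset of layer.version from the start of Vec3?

Descriptor: 0..8  offset  (8B, 8-aligned); 8..12  version  (4B, 4-aligned); 12..16  reserved  (4B, 4-aligned); 16..17  attrs  (1B, 1-aligned); 17..24  -- tail padding (7B); sizeof = 24, alignof = 8
0..8  depth  (8B, 4-aligned)
8..9  mip_level  (1B, 1-aligned)
9..12  -- padding (3B)
12..16  pitch  (4B, 4-aligned)
16..20  width  (4B, 4-aligned)
20..24  height  (4B, 4-aligned)
24..25  stride  (1B, 1-aligned)
25..28  -- padding (3B)
28..52  layer  (24B, 4-aligned)
within Descriptor: version at 8
28 + 8 = 36

36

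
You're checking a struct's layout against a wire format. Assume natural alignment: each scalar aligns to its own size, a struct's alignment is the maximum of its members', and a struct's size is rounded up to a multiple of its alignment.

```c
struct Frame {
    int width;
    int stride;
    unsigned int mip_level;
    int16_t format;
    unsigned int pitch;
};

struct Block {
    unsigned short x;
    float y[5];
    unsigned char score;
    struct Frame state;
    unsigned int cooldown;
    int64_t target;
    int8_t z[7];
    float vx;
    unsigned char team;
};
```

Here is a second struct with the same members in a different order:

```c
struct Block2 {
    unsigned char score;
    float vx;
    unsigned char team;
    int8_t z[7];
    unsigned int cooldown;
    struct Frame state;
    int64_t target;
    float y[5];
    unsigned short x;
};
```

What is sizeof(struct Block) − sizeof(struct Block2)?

Frame: 0..4  width  (4B, 4-aligned); 4..8  stride  (4B, 4-aligned); 8..12  mip_level  (4B, 4-aligned); 12..14  format  (2B, 2-aligned); 14..16  -- padding (2B); 16..20  pitch  (4B, 4-aligned); sizeof = 20, alignof = 4
0..2  x  (2B, 2-aligned)
2..4  -- padding (2B)
4..24  y  (20B, 4-aligned)
24..25  score  (1B, 1-aligned)
25..28  -- padding (3B)
28..48  state  (20B, 4-aligned)
48..52  cooldown  (4B, 4-aligned)
52..56  -- padding (4B)
56..64  target  (8B, 8-aligned)
64..71  z  (7B, 1-aligned)
71..72  -- padding (1B)
72..76  vx  (4B, 4-aligned)
76..77  team  (1B, 1-aligned)
77..80  -- tail padding (3B)
sizeof = 80, alignof = 8
— Block2 —
0..1  score  (1B, 1-aligned)
1..4  -- padding (3B)
4..8  vx  (4B, 4-aligned)
8..9  team  (1B, 1-aligned)
9..16  z  (7B, 1-aligned)
16..20  cooldown  (4B, 4-aligned)
20..40  state  (20B, 4-aligned)
40..48  target  (8B, 8-aligned)
48..68  y  (20B, 4-aligned)
68..70  x  (2B, 2-aligned)
70..72  -- tail padding (2B)
sizeof = 72, alignof = 8
80 − 72 = 8

8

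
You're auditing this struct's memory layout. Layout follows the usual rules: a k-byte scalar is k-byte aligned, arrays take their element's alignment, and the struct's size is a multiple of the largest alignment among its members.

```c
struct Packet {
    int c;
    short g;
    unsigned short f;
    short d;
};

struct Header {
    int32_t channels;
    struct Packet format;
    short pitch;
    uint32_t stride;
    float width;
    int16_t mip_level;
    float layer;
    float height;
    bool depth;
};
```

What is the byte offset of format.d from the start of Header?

12

Packet: 0..4  c  (4B, 4-aligned); 4..6  g  (2B, 2-aligned); 6..8  f  (2B, 2-aligned); 8..10  d  (2B, 2-aligned); 10..12  -- tail padding (2B); sizeof = 12, alignof = 4
0..4  channels  (4B, 4-aligned)
4..16  format  (12B, 4-aligned)
within Packet: d at 8
4 + 8 = 12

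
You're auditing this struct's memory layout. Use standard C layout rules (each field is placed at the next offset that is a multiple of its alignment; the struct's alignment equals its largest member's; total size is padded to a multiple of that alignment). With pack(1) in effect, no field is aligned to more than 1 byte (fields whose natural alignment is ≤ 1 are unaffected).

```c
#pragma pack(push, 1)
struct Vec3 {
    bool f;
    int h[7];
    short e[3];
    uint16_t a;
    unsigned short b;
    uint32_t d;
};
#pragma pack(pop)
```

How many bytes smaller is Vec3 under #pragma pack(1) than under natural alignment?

natural layout:
  0..1  f  (1B, 1-aligned)
  1..4  -- padding (3B)
  4..32  h  (28B, 4-aligned)
  32..38  e  (6B, 2-aligned)
  38..40  a  (2B, 2-aligned)
  40..42  b  (2B, 2-aligned)
  42..44  -- padding (2B)
  44..48  d  (4B, 4-aligned)
  sizeof = 48, alignof = 4
packed(1) layout:
  0..1  f  (1B, 1-aligned)
  1..29  h  (28B, 1-aligned)
  29..35  e  (6B, 1-aligned)
  35..37  a  (2B, 1-aligned)
  37..39  b  (2B, 1-aligned)
  39..43  d  (4B, 1-aligned)
  sizeof = 43, alignof = 1
48 − 43 = 5

5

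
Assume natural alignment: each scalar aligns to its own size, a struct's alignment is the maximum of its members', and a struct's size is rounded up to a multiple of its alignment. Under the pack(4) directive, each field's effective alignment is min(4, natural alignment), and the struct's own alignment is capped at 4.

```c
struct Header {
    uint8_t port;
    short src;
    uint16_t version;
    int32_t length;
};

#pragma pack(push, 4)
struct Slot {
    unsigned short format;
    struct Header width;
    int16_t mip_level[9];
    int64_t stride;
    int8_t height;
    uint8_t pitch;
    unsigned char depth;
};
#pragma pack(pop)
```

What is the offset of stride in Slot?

36

Header: @0: port [1B, align 1] → 1; +1 pad (align 2); @2: src [2B, align 2] → 4; @4: version [2B, align 2] → 6; +2 pad (align 4); @8: length [4B, align 4] → 12; size 12, align 4
@0: format [2B, align 2] → 2
+2 pad (align 4)
@4: width [12B, align 4] → 16
@16: mip_level [18B, align 2] → 34
+2 pad (align 4)
@36: stride [8B, align 4] → 44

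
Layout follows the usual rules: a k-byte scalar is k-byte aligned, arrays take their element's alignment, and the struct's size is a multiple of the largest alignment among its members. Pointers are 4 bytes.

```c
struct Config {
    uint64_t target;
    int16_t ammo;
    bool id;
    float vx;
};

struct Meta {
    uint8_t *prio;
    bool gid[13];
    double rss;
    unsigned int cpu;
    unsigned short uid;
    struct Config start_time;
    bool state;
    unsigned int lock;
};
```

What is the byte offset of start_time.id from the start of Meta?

50

Config: 0..8  target  (8B, 8-aligned); 8..10  ammo  (2B, 2-aligned); 10..11  id  (1B, 1-aligned); 11..12  -- padding (1B); 12..16  vx  (4B, 4-aligned); sizeof = 16, alignof = 8
0..4  prio  (4B, 4-aligned)
4..17  gid  (13B, 1-aligned)
17..24  -- padding (7B)
24..32  rss  (8B, 8-aligned)
32..36  cpu  (4B, 4-aligned)
36..38  uid  (2B, 2-aligned)
38..40  -- padding (2B)
40..56  start_time  (16B, 8-aligned)
within Config: id at 10
40 + 10 = 50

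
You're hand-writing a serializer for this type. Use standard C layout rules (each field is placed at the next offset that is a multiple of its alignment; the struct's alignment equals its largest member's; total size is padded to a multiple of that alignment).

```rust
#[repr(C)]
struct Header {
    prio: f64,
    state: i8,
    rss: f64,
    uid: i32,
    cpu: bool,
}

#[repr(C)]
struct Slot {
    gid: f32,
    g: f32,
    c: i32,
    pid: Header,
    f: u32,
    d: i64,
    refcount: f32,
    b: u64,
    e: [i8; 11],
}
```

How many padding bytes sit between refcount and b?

Header: @0: prio [8B, align 8] → 8; @8: state [1B, align 1] → 9; +7 pad (align 8); @16: rss [8B, align 8] → 24; @24: uid [4B, align 4] → 28; @28: cpu [1B, align 1] → 29; +3 tail pad (align 8); size 32, align 8
@0: gid [4B, align 4] → 4
@4: g [4B, align 4] → 8
@8: c [4B, align 4] → 12
+4 pad (align 8)
@16: pid [32B, align 8] → 48
@48: f [4B, align 4] → 52
+4 pad (align 8)
@56: d [8B, align 8] → 64
@64: refcount [4B, align 4] → 68
+4 pad (align 8)
@72: b [8B, align 8] → 80

4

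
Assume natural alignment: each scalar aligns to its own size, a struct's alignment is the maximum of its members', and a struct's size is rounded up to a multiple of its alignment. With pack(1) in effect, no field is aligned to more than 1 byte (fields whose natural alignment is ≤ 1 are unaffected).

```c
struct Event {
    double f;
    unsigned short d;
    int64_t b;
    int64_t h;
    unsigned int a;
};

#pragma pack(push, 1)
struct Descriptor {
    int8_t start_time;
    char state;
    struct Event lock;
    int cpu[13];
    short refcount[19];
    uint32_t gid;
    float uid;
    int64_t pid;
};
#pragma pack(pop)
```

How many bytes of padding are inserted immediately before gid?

Event: 0..8  f  (8B, 8-aligned); 8..10  d  (2B, 2-aligned); 10..16  -- padding (6B); 16..24  b  (8B, 8-aligned); 24..32  h  (8B, 8-aligned); 32..36  a  (4B, 4-aligned); 36..40  -- tail padding (4B); sizeof = 40, alignof = 8
0..1  start_time  (1B, 1-aligned)
1..2  state  (1B, 1-aligned)
2..42  lock  (40B, 1-aligned)
42..94  cpu  (52B, 1-aligned)
94..132  refcount  (38B, 1-aligned)
132..136  gid  (4B, 1-aligned)

0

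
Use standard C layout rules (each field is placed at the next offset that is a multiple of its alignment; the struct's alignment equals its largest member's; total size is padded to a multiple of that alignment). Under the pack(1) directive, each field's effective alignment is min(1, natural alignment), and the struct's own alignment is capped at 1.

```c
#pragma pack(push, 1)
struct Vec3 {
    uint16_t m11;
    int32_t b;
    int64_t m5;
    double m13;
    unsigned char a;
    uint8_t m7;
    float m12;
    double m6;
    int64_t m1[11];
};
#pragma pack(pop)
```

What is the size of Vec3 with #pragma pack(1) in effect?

0..2  m11  (2B, 1-aligned)
2..6  b  (4B, 1-aligned)
6..14  m5  (8B, 1-aligned)
14..22  m13  (8B, 1-aligned)
22..23  a  (1B, 1-aligned)
23..24  m7  (1B, 1-aligned)
24..28  m12  (4B, 1-aligned)
28..36  m6  (8B, 1-aligned)
36..124  m1  (88B, 1-aligned)
sizeof = 124, alignof = 1

124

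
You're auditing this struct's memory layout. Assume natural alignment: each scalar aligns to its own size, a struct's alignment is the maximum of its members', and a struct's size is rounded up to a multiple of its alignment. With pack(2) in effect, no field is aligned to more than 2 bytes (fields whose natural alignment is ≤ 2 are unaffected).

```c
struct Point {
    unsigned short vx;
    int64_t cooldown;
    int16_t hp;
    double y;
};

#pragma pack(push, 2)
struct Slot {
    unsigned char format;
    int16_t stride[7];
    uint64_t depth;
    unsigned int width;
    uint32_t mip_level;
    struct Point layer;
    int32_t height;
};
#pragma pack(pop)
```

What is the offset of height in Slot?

64

Point: vx at 0 (size 2, align 2) → ends 2; pad 6 to align 8 for cooldown; cooldown at 8 (size 8, align 8) → ends 16; hp at 16 (size 2, align 2) → ends 18; pad 6 to align 8 for y; y at 24 (size 8, align 8) → ends 32; total 32 bytes, alignment 8
format at 0 (size 1, align 1) → ends 1
pad 1 to align 2 for stride
stride at 2 (size 14, align 2) → ends 16
depth at 16 (size 8, align 2) → ends 24
width at 24 (size 4, align 2) → ends 28
mip_level at 28 (size 4, align 2) → ends 32
layer at 32 (size 32, align 2) → ends 64
height at 64 (size 4, align 2) → ends 68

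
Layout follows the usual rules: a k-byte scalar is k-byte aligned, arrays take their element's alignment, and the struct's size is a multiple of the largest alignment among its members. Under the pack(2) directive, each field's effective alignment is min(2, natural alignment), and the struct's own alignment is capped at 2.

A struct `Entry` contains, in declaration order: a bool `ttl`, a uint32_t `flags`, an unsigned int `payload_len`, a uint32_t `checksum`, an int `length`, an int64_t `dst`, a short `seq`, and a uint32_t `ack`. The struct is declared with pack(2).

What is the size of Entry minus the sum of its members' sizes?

ttl at 0 (size 1, align 1) → ends 1
pad 1 to align 2 for flags
flags at 2 (size 4, align 2) → ends 6
payload_len at 6 (size 4, align 2) → ends 10
checksum at 10 (size 4, align 2) → ends 14
length at 14 (size 4, align 2) → ends 18
dst at 18 (size 8, align 2) → ends 26
seq at 26 (size 2, align 2) → ends 28
ack at 28 (size 4, align 2) → ends 32
total 32 bytes, alignment 2
data bytes 31, size 32 → padding 1

1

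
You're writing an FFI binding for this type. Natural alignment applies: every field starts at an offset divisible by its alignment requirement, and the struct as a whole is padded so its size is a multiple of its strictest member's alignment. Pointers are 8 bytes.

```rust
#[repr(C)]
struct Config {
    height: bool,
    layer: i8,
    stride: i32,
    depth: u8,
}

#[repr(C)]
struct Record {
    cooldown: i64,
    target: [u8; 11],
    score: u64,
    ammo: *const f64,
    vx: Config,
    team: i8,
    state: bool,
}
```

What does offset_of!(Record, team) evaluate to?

Config: height at 0 (size 1, align 1) → ends 1; layer at 1 (size 1, align 1) → ends 2; pad 2 to align 4 for stride; stride at 4 (size 4, align 4) → ends 8; depth at 8 (size 1, align 1) → ends 9; tail pad 3 to reach multiple of 4; total 12 bytes, alignment 4
cooldown at 0 (size 8, align 8) → ends 8
target at 8 (size 11, align 1) → ends 19
pad 5 to align 8 for score
score at 24 (size 8, align 8) → ends 32
ammo at 32 (size 8, align 8) → ends 40
vx at 40 (size 12, align 4) → ends 52
team at 52 (size 1, align 1) → ends 53

52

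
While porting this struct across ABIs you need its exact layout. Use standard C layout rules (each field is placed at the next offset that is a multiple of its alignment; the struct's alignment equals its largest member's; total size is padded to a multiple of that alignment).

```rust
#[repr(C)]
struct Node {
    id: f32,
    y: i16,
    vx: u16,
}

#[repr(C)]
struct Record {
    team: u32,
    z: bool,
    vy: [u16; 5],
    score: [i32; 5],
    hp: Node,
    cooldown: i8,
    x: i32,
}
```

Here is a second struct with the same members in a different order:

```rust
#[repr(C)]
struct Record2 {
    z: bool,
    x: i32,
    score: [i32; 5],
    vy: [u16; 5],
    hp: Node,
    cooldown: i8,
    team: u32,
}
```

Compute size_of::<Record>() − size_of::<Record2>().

Node: 0..4  id  (4B, 4-aligned); 4..6  y  (2B, 2-aligned); 6..8  vx  (2B, 2-aligned); sizeof = 8, alignof = 4
0..4  team  (4B, 4-aligned)
4..5  z  (1B, 1-aligned)
5..6  -- padding (1B)
6..16  vy  (10B, 2-aligned)
16..36  score  (20B, 4-aligned)
36..44  hp  (8B, 4-aligned)
44..45  cooldown  (1B, 1-aligned)
45..48  -- padding (3B)
48..52  x  (4B, 4-aligned)
sizeof = 52, alignof = 4
— Record2 —
0..1  z  (1B, 1-aligned)
1..4  -- padding (3B)
4..8  x  (4B, 4-aligned)
8..28  score  (20B, 4-aligned)
28..38  vy  (10B, 2-aligned)
38..40  -- padding (2B)
40..48  hp  (8B, 4-aligned)
48..49  cooldown  (1B, 1-aligned)
49..52  -- padding (3B)
52..56  team  (4B, 4-aligned)
sizeof = 56, alignof = 4
52 − 56 = -4

-4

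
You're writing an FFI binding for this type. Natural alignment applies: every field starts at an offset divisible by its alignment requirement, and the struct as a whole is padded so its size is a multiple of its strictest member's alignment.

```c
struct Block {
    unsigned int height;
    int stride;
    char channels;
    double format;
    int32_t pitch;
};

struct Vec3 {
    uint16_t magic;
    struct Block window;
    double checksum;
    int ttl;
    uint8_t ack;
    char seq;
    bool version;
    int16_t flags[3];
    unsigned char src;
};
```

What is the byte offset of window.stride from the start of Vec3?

Block: 0..4  height  (4B, 4-aligned); 4..8  stride  (4B, 4-aligned); 8..9  channels  (1B, 1-aligned); 9..16  -- padding (7B); 16..24  format  (8B, 8-aligned); 24..28  pitch  (4B, 4-aligned); 28..32  -- tail padding (4B); sizeof = 32, alignof = 8
0..2  magic  (2B, 2-aligned)
2..8  -- padding (6B)
8..40  window  (32B, 8-aligned)
within Block: stride at 4
8 + 4 = 12

12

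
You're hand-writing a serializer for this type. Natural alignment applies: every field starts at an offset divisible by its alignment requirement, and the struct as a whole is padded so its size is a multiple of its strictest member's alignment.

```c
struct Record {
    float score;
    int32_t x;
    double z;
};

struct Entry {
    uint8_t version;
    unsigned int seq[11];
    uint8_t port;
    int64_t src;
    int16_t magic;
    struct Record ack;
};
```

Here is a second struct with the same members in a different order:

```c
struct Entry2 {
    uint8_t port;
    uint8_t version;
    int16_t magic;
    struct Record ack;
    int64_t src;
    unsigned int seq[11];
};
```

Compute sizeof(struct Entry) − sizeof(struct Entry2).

Record: @0: score [4B, align 4] → 4; @4: x [4B, align 4] → 8; @8: z [8B, align 8] → 16; size 16, align 8
@0: version [1B, align 1] → 1
+3 pad (align 4)
@4: seq [44B, align 4] → 48
@48: port [1B, align 1] → 49
+7 pad (align 8)
@56: src [8B, align 8] → 64
@64: magic [2B, align 2] → 66
+6 pad (align 8)
@72: ack [16B, align 8] → 88
size 88, align 8
— Entry2 —
@0: port [1B, align 1] → 1
@1: version [1B, align 1] → 2
@2: magic [2B, align 2] → 4
+4 pad (align 8)
@8: ack [16B, align 8] → 24
@24: src [8B, align 8] → 32
@32: seq [44B, align 4] → 76
+4 tail pad (align 8)
size 80, align 8
88 − 80 = 8

8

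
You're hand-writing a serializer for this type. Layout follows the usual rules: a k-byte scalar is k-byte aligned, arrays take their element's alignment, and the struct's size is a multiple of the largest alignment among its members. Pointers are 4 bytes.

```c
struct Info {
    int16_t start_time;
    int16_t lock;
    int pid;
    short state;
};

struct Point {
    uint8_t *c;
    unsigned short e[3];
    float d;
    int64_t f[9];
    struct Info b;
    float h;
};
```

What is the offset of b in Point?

88

Info: @0: start_time [2B, align 2] → 2; @2: lock [2B, align 2] → 4; @4: pid [4B, align 4] → 8; @8: state [2B, align 2] → 10; +2 tail pad (align 4); size 12, align 4
@0: c [4B, align 4] → 4
@4: e [6B, align 2] → 10
+2 pad (align 4)
@12: d [4B, align 4] → 16
@16: f [72B, align 8] → 88
@88: b [12B, align 4] → 100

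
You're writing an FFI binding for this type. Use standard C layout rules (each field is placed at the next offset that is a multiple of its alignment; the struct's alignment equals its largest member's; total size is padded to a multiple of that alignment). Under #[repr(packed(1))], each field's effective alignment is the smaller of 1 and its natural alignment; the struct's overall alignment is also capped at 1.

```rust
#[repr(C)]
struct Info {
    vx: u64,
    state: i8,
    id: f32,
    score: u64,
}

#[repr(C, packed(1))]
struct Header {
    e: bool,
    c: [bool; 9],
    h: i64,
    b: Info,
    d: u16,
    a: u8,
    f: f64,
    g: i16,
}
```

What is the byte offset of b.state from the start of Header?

Info: vx at 0 (size 8, align 8) → ends 8; state at 8 (size 1, align 1) → ends 9; pad 3 to align 4 for id; id at 12 (size 4, align 4) → ends 16; score at 16 (size 8, align 8) → ends 24; total 24 bytes, alignment 8
e at 0 (size 1, align 1) → ends 1
c at 1 (size 9, align 1) → ends 10
h at 10 (size 8, align 1) → ends 18
b at 18 (size 24, align 1) → ends 42
within Info: state at 8
18 + 8 = 26

26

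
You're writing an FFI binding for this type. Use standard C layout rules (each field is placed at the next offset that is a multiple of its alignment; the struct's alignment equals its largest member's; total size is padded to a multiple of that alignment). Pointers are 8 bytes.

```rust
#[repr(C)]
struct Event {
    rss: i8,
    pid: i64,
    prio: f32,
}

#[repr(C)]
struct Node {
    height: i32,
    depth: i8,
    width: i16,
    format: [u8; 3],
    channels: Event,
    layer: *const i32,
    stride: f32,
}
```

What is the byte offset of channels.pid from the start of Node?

24

Event: 0..1  rss  (1B, 1-aligned); 1..8  -- padding (7B); 8..16  pid  (8B, 8-aligned); 16..20  prio  (4B, 4-aligned); 20..24  -- tail padding (4B); sizeof = 24, alignof = 8
0..4  height  (4B, 4-aligned)
4..5  depth  (1B, 1-aligned)
5..6  -- padding (1B)
6..8  width  (2B, 2-aligned)
8..11  format  (3B, 1-aligned)
11..16  -- padding (5B)
16..40  channels  (24B, 8-aligned)
within Event: pid at 8
16 + 8 = 24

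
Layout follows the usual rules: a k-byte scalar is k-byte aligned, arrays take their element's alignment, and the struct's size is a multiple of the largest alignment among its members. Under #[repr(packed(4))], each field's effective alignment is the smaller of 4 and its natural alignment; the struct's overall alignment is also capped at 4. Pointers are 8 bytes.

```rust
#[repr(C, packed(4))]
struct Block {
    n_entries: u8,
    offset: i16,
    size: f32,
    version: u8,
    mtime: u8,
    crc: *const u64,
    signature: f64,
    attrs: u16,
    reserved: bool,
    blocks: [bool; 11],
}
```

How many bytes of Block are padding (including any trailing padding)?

@0: n_entries [1B, align 1] → 1
+1 pad (align 2)
@2: offset [2B, align 2] → 4
@4: size [4B, align 4] → 8
@8: version [1B, align 1] → 9
@9: mtime [1B, align 1] → 10
+2 pad (align 4)
@12: crc [8B, align 4] → 20
@20: signature [8B, align 4] → 28
@28: attrs [2B, align 2] → 30
@30: reserved [1B, align 1] → 31
@31: blocks [11B, align 1] → 42
+2 tail pad (align 4)
size 44, align 4
data bytes 39, size 44 → padding 5

5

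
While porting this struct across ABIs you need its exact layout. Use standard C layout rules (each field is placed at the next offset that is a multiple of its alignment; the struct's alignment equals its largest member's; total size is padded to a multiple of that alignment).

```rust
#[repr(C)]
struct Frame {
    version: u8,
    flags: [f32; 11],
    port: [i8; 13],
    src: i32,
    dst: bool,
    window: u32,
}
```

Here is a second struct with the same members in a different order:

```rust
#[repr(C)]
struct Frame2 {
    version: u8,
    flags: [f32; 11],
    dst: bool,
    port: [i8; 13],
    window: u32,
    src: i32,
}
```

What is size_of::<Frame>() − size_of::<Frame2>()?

4

version at 0 (size 1, align 1) → ends 1
pad 3 to align 4 for flags
flags at 4 (size 44, align 4) → ends 48
port at 48 (size 13, align 1) → ends 61
pad 3 to align 4 for src
src at 64 (size 4, align 4) → ends 68
dst at 68 (size 1, align 1) → ends 69
pad 3 to align 4 for window
window at 72 (size 4, align 4) → ends 76
total 76 bytes, alignment 4
— Frame2 —
version at 0 (size 1, align 1) → ends 1
pad 3 to align 4 for flags
flags at 4 (size 44, align 4) → ends 48
dst at 48 (size 1, align 1) → ends 49
port at 49 (size 13, align 1) → ends 62
pad 2 to align 4 for window
window at 64 (size 4, align 4) → ends 68
src at 68 (size 4, align 4) → ends 72
total 72 bytes, alignment 4
76 − 72 = 4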